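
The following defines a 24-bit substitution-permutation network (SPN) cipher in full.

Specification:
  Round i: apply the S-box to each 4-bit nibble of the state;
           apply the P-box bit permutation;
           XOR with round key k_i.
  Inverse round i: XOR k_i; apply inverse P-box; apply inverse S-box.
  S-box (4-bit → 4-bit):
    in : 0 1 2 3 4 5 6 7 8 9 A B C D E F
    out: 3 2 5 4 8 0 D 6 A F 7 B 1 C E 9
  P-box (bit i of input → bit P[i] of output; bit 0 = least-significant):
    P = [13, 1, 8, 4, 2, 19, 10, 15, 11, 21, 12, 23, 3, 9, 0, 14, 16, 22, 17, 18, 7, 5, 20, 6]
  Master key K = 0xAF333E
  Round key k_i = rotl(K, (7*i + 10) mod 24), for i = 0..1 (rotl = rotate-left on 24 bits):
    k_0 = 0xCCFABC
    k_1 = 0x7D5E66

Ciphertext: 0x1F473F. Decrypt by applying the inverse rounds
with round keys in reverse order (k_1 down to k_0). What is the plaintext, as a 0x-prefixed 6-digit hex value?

0xB2DD85

s_0 = ciphertext = 0x1F473F
s_1 = InvRound(s_0, k_1) = 0x472A5D
s_2 = InvRound(s_1, k_0) = 0xB2DD85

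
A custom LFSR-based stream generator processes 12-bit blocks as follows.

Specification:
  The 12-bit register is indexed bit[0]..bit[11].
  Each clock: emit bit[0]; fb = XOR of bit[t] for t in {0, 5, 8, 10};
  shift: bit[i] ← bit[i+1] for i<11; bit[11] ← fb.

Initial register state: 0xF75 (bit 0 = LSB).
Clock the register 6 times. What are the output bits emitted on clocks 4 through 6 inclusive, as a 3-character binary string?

reg_0 = 0xF75
clock 1: out=1, reg = 0x7BA
clock 2: out=0, reg = 0xBDD
clock 3: out=1, reg = 0x5EE
clock 4: out=0, reg = 0xAF7
clock 5: out=1, reg = 0x57B
clock 6: out=1, reg = 0x2BD

011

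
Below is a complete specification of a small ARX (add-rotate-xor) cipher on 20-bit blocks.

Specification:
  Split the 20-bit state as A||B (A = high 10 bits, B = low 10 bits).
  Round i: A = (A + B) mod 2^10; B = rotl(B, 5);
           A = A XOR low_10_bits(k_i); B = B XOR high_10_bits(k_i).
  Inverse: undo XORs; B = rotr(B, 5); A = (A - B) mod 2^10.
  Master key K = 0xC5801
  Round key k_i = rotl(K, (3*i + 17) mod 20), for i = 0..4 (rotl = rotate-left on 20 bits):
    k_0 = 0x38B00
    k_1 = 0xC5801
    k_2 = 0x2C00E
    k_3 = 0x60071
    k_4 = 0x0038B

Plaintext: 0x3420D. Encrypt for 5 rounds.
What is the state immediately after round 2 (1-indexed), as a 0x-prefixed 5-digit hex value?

s_0 = plaintext = 0x3420D
s_1 = Round(s_0, k_0) = 0x77552
s_2 = Round(s_1, k_1) = 0xCB95C
s_3 = Round(s_2, k_2) = 0x2133A
s_4 = Round(s_3, k_3) = 0xF3ED9
s_5 = Round(s_4, k_4) = 0x48F36

0xCB95C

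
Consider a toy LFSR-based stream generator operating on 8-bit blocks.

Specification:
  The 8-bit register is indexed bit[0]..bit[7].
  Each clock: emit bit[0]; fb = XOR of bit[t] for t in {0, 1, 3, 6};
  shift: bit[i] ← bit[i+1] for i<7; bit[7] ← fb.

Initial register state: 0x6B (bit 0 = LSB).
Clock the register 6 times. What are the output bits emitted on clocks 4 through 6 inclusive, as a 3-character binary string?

101

reg_0 = 0x6B
clock 1: out=1, reg = 0x35
clock 2: out=1, reg = 0x9A
clock 3: out=0, reg = 0x4D
clock 4: out=1, reg = 0xA6
clock 5: out=0, reg = 0xD3
clock 6: out=1, reg = 0xE9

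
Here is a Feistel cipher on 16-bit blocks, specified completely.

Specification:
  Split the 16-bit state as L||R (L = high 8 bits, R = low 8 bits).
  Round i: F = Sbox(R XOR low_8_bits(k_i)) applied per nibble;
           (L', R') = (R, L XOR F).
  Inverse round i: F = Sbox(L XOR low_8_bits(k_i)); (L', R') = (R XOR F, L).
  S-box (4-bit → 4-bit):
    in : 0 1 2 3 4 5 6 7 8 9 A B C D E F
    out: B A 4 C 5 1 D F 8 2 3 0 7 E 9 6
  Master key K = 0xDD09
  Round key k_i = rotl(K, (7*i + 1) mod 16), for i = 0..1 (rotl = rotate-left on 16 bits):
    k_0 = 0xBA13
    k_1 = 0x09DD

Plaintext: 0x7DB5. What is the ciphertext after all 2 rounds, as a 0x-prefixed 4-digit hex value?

s_0 = plaintext = 0x7DB5
s_1 = Round(s_0, k_0) = 0xB540
s_2 = Round(s_1, k_1) = 0x409B

0x409B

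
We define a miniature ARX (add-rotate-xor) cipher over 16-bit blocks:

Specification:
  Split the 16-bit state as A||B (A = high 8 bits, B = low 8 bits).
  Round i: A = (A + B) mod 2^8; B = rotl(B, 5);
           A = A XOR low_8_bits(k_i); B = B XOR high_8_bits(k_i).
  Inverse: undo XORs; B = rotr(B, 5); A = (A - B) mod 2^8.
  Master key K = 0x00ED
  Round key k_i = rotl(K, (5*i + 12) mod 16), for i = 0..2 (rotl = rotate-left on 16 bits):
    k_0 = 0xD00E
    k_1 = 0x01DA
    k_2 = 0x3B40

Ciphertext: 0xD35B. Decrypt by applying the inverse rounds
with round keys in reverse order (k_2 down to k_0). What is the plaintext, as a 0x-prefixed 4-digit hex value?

s_0 = ciphertext = 0xD35B
s_1 = InvRound(s_0, k_2) = 0x9003
s_2 = InvRound(s_1, k_1) = 0x3A10
s_3 = InvRound(s_2, k_0) = 0x2E06

0x2E06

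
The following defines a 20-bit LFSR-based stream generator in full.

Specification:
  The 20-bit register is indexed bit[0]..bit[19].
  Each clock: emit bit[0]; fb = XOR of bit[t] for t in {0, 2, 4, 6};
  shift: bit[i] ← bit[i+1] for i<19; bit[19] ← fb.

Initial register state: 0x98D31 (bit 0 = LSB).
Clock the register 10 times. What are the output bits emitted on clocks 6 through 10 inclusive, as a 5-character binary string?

reg_0 = 0x98D31
clock 1: out=1, reg = 0x4C698
clock 2: out=0, reg = 0xA634C
clock 3: out=0, reg = 0x531A6
clock 4: out=0, reg = 0xA98D3
clock 5: out=1, reg = 0xD4C69
clock 6: out=1, reg = 0x6A634
clock 7: out=0, reg = 0x3531A
clock 8: out=0, reg = 0x9A98D
clock 9: out=1, reg = 0x4D4C6
clock 10: out=0, reg = 0x26A63

10010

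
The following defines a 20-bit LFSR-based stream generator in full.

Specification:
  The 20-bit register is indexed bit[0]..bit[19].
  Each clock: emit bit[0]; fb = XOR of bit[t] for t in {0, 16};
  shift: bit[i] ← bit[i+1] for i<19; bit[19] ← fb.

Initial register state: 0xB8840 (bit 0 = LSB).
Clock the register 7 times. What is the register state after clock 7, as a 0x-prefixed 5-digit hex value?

0xF7710

reg_0 = 0xB8840
clock 1: out=0, reg = 0xDC420
clock 2: out=0, reg = 0xEE210
clock 3: out=0, reg = 0x77108
clock 4: out=0, reg = 0xBB884
clock 5: out=0, reg = 0xDDC42
clock 6: out=0, reg = 0xEEE21
clock 7: out=1, reg = 0xF7710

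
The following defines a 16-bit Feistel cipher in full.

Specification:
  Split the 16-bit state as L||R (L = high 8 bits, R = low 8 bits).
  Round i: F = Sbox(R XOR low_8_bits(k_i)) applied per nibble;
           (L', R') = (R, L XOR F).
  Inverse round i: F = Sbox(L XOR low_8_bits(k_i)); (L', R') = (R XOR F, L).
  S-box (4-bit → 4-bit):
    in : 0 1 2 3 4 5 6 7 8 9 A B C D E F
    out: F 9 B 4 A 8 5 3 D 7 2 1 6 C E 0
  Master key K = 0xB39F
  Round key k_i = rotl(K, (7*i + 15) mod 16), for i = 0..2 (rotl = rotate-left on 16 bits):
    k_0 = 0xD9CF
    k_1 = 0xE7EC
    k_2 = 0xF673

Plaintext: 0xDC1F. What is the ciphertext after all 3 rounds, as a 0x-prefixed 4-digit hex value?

0x1F45

s_0 = plaintext = 0xDC1F
s_1 = Round(s_0, k_0) = 0x1F13
s_2 = Round(s_1, k_1) = 0x131F
s_3 = Round(s_2, k_2) = 0x1F45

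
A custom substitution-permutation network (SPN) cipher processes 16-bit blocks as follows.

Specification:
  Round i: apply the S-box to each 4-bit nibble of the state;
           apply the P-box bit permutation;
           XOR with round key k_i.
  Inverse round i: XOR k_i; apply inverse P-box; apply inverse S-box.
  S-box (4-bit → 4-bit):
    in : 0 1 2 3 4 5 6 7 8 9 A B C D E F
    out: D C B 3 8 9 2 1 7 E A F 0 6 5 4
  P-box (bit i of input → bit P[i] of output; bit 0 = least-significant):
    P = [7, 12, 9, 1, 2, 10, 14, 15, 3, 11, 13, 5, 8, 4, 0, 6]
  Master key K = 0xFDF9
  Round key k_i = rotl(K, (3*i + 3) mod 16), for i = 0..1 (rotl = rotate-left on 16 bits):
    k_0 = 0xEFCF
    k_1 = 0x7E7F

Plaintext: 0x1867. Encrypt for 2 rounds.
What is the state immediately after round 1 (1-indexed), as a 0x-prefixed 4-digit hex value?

s_0 = plaintext = 0x1867
s_1 = Round(s_0, k_0) = 0xC306
s_2 = Round(s_1, k_1) = 0xA673

0xC306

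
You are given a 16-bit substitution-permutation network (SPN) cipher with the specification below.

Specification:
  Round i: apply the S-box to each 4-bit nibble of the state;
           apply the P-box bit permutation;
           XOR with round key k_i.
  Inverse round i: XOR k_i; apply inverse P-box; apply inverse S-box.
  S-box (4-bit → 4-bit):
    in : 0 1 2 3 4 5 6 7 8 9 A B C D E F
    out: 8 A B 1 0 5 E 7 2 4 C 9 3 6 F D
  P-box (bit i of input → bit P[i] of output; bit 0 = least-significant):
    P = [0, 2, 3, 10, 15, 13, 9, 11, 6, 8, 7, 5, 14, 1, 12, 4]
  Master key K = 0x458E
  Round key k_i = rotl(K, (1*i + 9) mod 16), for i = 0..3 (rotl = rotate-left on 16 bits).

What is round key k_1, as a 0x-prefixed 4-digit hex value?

K = 0x458E
k_0 = rotl(K, (1*0+9) mod 16) = rotl(K, 9) = 0x1C8B
k_1 = rotl(K, (1*1+9) mod 16) = rotl(K, 10) = 0x3916

0x3916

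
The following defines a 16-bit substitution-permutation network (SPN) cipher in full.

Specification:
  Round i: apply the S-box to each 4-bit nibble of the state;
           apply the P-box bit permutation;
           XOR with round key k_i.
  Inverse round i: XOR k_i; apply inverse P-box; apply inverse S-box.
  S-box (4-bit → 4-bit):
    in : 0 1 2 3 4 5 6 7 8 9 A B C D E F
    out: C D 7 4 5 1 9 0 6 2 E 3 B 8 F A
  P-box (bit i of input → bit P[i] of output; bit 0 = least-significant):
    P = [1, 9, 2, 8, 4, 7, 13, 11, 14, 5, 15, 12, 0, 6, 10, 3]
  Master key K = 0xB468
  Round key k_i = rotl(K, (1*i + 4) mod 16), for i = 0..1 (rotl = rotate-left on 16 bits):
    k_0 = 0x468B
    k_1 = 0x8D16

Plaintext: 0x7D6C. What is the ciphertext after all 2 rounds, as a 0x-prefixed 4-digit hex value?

0x9F97

s_0 = plaintext = 0x7D6C
s_1 = Round(s_0, k_0) = 0x5D99
s_2 = Round(s_1, k_1) = 0x9F97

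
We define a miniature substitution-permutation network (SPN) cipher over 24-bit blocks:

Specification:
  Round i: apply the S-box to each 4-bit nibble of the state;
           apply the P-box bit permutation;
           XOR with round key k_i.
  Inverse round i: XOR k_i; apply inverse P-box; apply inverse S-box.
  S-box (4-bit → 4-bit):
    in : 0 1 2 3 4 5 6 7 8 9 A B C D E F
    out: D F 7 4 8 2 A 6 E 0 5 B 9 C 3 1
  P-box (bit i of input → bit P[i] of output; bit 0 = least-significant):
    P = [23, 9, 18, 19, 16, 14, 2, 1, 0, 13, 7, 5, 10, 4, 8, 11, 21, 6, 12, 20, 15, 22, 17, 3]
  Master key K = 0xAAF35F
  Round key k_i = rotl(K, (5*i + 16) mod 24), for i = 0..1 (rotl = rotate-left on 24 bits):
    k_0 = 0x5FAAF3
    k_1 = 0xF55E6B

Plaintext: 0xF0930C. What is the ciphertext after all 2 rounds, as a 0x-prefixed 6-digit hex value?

0xA59DAE

s_0 = plaintext = 0xF0930C
s_1 = Round(s_0, k_0) = 0xE63A75
s_2 = Round(s_1, k_1) = 0xA59DAE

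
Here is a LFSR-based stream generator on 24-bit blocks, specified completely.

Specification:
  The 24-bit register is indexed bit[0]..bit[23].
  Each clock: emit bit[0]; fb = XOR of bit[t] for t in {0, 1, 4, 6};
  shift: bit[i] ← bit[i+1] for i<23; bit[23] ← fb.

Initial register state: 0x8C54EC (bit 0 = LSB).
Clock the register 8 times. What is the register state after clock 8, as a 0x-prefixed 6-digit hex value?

0x878C54

reg_0 = 0x8C54EC
clock 1: out=0, reg = 0xC62A76
clock 2: out=0, reg = 0xE3153B
clock 3: out=1, reg = 0xF18A9D
clock 4: out=1, reg = 0x78C54E
clock 5: out=0, reg = 0x3C62A7
clock 6: out=1, reg = 0x1E3153
clock 7: out=1, reg = 0x0F18A9
clock 8: out=1, reg = 0x878C54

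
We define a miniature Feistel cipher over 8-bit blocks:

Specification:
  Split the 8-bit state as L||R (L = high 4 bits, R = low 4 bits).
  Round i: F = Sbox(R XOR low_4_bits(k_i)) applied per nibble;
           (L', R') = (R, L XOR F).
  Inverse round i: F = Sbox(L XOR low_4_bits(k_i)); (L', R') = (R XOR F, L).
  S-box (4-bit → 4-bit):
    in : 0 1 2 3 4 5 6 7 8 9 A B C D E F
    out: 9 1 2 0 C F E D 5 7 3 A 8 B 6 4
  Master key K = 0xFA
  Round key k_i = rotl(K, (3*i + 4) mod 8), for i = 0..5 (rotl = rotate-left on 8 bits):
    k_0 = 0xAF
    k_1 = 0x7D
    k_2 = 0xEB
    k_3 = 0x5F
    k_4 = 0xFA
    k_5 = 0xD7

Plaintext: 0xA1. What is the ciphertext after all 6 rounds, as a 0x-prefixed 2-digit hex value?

0xD4

s_0 = plaintext = 0xA1
s_1 = Round(s_0, k_0) = 0x1C
s_2 = Round(s_1, k_1) = 0xC0
s_3 = Round(s_2, k_2) = 0x06
s_4 = Round(s_3, k_3) = 0x67
s_5 = Round(s_4, k_4) = 0x7D
s_6 = Round(s_5, k_5) = 0xD4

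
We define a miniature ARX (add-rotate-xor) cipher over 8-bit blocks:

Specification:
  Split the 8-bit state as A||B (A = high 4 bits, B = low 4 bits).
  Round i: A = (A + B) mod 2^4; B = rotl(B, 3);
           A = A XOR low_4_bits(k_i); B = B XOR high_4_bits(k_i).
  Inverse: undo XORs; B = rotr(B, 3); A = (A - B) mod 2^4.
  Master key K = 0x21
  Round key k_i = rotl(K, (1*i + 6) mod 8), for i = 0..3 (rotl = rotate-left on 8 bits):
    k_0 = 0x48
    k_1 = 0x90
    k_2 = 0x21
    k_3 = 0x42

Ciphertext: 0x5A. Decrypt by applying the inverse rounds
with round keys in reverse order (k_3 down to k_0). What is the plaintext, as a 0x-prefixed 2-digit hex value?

s_0 = ciphertext = 0x5A
s_1 = InvRound(s_0, k_3) = 0xAD
s_2 = InvRound(s_1, k_2) = 0xCF
s_3 = InvRound(s_2, k_1) = 0x0C
s_4 = InvRound(s_3, k_0) = 0x71

0x71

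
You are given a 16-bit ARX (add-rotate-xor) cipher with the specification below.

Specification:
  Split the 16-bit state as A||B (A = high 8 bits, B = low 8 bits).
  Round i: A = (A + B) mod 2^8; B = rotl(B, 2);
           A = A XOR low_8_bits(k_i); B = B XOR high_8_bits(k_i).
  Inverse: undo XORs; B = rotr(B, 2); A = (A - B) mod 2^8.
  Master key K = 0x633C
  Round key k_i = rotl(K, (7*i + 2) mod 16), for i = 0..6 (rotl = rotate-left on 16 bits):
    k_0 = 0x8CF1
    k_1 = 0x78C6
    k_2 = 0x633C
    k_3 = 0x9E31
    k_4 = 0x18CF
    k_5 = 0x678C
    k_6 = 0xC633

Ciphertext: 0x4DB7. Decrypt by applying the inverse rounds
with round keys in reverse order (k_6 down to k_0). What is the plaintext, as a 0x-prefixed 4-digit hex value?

0xDE02

s_0 = ciphertext = 0x4DB7
s_1 = InvRound(s_0, k_6) = 0x225C
s_2 = InvRound(s_1, k_5) = 0xE0CE
s_3 = InvRound(s_2, k_4) = 0x7AB5
s_4 = InvRound(s_3, k_3) = 0x81CA
s_5 = InvRound(s_4, k_2) = 0x536A
s_6 = InvRound(s_5, k_1) = 0x1184
s_7 = InvRound(s_6, k_0) = 0xDE02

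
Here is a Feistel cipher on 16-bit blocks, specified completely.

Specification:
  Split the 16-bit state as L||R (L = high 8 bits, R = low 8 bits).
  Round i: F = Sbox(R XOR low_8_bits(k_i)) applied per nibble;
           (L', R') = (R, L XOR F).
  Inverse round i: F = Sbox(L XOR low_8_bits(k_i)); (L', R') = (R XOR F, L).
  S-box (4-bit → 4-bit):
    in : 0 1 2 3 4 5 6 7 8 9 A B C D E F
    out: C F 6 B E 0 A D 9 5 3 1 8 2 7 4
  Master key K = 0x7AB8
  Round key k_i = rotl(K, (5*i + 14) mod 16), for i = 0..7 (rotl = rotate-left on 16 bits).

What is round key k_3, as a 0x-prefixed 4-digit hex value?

0x0F57

K = 0x7AB8
k_0 = rotl(K, (5*0+14) mod 16) = rotl(K, 14) = 0x1EAE
k_1 = rotl(K, (5*1+14) mod 16) = rotl(K, 3) = 0xD5C3
k_2 = rotl(K, (5*2+14) mod 16) = rotl(K, 8) = 0xB87A
k_3 = rotl(K, (5*3+14) mod 16) = rotl(K, 13) = 0x0F57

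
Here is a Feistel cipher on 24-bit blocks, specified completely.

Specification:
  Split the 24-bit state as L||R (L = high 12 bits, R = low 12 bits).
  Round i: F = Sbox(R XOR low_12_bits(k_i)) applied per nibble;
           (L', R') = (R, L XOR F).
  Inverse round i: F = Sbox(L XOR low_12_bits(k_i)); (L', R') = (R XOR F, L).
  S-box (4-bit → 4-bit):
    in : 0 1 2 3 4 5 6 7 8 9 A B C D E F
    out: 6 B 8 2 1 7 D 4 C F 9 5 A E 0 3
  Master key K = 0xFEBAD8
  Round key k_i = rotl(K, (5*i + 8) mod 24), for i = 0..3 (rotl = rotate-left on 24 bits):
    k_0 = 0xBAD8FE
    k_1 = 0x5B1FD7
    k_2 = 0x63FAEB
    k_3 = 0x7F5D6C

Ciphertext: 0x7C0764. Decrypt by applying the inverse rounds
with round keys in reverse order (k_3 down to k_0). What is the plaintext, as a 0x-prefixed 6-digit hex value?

0x98A168

s_0 = ciphertext = 0x7C0764
s_1 = InvRound(s_0, k_3) = 0xEFE7C0
s_2 = InvRound(s_1, k_2) = 0x677EFE
s_3 = InvRound(s_2, k_1) = 0x168677
s_4 = InvRound(s_3, k_0) = 0x98A168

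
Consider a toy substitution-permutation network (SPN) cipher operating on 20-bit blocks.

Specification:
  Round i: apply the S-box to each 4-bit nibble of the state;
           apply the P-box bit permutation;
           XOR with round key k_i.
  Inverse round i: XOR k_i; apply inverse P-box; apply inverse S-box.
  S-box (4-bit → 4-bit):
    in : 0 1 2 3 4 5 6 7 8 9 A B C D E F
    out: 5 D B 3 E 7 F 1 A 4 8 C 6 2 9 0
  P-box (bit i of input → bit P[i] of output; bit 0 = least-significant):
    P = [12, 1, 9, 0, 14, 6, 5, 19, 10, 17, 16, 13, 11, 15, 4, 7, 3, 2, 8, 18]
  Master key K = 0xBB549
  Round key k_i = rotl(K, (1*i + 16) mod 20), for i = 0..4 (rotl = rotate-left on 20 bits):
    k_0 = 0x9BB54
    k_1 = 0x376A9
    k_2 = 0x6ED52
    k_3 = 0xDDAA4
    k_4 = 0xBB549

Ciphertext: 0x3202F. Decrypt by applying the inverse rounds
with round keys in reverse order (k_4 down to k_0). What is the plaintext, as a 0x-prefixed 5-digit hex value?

s_0 = ciphertext = 0x3202F
s_1 = InvRound(s_0, k_4) = 0xCD743
s_2 = InvRound(s_1, k_3) = 0xCE0C8
s_3 = InvRound(s_2, k_2) = 0x013AD
s_4 = InvRound(s_3, k_1) = 0xCF67F
s_5 = InvRound(s_4, k_0) = 0x17008

0x17008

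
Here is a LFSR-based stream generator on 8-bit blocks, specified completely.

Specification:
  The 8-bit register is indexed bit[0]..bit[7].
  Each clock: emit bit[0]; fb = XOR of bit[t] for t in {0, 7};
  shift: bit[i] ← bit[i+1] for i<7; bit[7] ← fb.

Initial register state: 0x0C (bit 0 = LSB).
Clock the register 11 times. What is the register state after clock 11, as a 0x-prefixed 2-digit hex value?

0x80

reg_0 = 0x0C
clock 1: out=0, reg = 0x06
clock 2: out=0, reg = 0x03
clock 3: out=1, reg = 0x81
clock 4: out=1, reg = 0x40
clock 5: out=0, reg = 0x20
clock 6: out=0, reg = 0x10
clock 7: out=0, reg = 0x08
clock 8: out=0, reg = 0x04
clock 9: out=0, reg = 0x02
clock 10: out=0, reg = 0x01
clock 11: out=1, reg = 0x80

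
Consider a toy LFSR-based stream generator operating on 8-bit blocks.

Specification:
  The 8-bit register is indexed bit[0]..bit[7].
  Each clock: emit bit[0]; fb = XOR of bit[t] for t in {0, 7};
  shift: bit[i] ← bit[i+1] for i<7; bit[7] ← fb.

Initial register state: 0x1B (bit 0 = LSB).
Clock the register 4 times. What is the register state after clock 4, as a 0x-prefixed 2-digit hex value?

0x91

reg_0 = 0x1B
clock 1: out=1, reg = 0x8D
clock 2: out=1, reg = 0x46
clock 3: out=0, reg = 0x23
clock 4: out=1, reg = 0x91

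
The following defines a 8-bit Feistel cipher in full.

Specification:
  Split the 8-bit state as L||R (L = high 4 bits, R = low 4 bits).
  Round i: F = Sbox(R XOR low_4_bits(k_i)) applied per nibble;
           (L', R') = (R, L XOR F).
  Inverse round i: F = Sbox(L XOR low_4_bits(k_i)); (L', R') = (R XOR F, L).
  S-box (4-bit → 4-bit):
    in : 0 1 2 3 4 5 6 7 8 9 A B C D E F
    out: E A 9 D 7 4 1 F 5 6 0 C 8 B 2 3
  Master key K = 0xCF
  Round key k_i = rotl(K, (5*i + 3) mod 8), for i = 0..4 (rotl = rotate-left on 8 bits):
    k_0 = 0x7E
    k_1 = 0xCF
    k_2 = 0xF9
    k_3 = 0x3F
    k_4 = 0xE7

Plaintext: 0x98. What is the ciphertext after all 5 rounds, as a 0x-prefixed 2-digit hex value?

s_0 = plaintext = 0x98
s_1 = Round(s_0, k_0) = 0x88
s_2 = Round(s_1, k_1) = 0x87
s_3 = Round(s_2, k_2) = 0x7A
s_4 = Round(s_3, k_3) = 0xA3
s_5 = Round(s_4, k_4) = 0x3D

0x3D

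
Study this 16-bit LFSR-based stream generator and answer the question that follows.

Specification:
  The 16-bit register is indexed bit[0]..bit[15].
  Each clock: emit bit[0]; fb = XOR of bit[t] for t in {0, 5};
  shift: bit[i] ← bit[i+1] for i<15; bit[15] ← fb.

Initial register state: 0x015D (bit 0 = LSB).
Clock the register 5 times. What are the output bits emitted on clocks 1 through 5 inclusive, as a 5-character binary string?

10111

reg_0 = 0x015D
clock 1: out=1, reg = 0x80AE
clock 2: out=0, reg = 0xC057
clock 3: out=1, reg = 0xE02B
clock 4: out=1, reg = 0x7015
clock 5: out=1, reg = 0xB80A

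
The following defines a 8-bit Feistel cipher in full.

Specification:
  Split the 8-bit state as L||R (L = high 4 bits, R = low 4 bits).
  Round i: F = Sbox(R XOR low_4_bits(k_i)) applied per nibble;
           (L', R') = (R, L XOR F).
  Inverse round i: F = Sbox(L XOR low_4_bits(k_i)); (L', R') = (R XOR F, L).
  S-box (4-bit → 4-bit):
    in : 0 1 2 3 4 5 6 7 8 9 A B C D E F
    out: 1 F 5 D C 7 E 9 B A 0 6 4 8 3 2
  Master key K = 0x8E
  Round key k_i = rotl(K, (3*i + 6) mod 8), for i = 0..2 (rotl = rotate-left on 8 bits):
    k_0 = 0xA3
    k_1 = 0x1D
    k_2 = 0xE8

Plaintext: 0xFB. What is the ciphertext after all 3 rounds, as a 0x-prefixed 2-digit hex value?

0x1E

s_0 = plaintext = 0xFB
s_1 = Round(s_0, k_0) = 0xB4
s_2 = Round(s_1, k_1) = 0x41
s_3 = Round(s_2, k_2) = 0x1E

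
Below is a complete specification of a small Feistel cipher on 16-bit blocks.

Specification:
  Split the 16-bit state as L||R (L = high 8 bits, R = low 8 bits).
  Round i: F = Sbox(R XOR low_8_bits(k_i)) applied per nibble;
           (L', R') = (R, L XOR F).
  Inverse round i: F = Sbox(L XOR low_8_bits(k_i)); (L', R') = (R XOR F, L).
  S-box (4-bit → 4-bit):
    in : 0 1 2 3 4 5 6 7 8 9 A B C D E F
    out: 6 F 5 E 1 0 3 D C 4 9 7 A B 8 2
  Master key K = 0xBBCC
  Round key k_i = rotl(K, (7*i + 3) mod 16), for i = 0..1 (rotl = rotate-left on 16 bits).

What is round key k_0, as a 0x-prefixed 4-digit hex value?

0xDE65

K = 0xBBCC
k_0 = rotl(K, (7*0+3) mod 16) = rotl(K, 3) = 0xDE65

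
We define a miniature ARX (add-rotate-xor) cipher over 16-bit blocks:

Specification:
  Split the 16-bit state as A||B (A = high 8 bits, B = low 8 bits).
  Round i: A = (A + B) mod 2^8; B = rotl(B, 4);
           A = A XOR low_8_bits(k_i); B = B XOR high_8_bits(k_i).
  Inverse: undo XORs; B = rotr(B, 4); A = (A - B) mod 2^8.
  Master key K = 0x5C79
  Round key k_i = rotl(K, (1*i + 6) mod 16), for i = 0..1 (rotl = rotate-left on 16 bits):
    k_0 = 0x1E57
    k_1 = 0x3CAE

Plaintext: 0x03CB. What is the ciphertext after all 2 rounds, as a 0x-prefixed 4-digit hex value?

0x9516

s_0 = plaintext = 0x03CB
s_1 = Round(s_0, k_0) = 0x99A2
s_2 = Round(s_1, k_1) = 0x9516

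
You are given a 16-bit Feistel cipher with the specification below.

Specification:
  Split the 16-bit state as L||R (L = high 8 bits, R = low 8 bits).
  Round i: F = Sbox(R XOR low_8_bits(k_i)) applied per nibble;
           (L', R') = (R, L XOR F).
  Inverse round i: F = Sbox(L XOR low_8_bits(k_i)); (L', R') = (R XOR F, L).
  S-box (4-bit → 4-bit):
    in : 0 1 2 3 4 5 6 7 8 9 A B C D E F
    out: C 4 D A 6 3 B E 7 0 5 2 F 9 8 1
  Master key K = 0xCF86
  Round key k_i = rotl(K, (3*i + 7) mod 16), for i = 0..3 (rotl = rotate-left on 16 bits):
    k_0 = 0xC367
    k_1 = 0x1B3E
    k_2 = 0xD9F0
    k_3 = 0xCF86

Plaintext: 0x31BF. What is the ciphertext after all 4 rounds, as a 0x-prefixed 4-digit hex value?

0xC1D6

s_0 = plaintext = 0x31BF
s_1 = Round(s_0, k_0) = 0xBFA6
s_2 = Round(s_1, k_1) = 0xA6B8
s_3 = Round(s_2, k_2) = 0xB8C1
s_4 = Round(s_3, k_3) = 0xC1D6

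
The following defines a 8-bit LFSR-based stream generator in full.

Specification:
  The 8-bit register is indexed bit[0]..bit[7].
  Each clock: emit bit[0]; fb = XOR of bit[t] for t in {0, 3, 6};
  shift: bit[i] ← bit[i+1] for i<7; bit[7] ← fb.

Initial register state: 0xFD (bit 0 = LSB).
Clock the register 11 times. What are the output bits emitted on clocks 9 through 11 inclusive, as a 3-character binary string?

101

reg_0 = 0xFD
clock 1: out=1, reg = 0xFE
clock 2: out=0, reg = 0x7F
clock 3: out=1, reg = 0xBF
clock 4: out=1, reg = 0x5F
clock 5: out=1, reg = 0xAF
clock 6: out=1, reg = 0x57
clock 7: out=1, reg = 0x2B
clock 8: out=1, reg = 0x15
clock 9: out=1, reg = 0x8A
clock 10: out=0, reg = 0xC5
clock 11: out=1, reg = 0x62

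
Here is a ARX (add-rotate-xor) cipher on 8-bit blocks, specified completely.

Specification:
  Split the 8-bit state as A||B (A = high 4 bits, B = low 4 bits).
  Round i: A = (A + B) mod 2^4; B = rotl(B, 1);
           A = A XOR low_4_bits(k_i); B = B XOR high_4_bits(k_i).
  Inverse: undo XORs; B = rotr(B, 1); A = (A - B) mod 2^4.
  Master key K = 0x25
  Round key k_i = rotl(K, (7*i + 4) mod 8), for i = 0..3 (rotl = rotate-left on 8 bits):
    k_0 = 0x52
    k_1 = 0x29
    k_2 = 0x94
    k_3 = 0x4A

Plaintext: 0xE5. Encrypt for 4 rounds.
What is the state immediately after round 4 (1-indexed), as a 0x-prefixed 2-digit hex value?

0xE0

s_0 = plaintext = 0xE5
s_1 = Round(s_0, k_0) = 0x1F
s_2 = Round(s_1, k_1) = 0x9D
s_3 = Round(s_2, k_2) = 0x22
s_4 = Round(s_3, k_3) = 0xE0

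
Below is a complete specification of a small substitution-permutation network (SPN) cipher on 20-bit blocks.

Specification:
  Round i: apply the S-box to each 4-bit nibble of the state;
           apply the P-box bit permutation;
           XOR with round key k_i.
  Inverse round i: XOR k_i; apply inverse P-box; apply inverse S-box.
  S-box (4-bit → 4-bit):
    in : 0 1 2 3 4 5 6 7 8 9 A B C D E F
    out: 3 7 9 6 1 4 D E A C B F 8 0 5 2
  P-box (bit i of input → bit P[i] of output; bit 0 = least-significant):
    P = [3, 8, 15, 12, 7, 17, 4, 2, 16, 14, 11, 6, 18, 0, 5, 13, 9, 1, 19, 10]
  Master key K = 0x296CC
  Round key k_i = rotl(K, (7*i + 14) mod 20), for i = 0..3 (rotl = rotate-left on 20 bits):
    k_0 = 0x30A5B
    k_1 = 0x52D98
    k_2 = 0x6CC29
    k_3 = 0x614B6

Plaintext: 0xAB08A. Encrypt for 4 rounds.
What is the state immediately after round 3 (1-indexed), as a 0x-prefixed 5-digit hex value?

0x808AE

s_0 = plaintext = 0xAB08A
s_1 = Round(s_0, k_0) = 0x47D74
s_2 = Round(s_1, k_1) = 0x70FA5
s_3 = Round(s_2, k_2) = 0x808AE
s_4 = Round(s_3, k_3) = 0x0D079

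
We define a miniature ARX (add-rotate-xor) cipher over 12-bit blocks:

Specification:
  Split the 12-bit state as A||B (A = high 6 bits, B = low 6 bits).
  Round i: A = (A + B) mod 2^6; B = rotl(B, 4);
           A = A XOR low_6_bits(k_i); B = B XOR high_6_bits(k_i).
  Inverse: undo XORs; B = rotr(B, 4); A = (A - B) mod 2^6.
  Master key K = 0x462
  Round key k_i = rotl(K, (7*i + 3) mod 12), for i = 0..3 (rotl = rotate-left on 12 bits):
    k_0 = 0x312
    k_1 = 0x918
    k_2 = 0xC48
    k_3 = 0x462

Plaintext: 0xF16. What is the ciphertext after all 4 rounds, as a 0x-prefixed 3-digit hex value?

s_0 = plaintext = 0xF16
s_1 = Round(s_0, k_0) = 0x029
s_2 = Round(s_1, k_1) = 0xC7E
s_3 = Round(s_2, k_2) = 0x9DE
s_4 = Round(s_3, k_3) = 0x9F6

0x9F6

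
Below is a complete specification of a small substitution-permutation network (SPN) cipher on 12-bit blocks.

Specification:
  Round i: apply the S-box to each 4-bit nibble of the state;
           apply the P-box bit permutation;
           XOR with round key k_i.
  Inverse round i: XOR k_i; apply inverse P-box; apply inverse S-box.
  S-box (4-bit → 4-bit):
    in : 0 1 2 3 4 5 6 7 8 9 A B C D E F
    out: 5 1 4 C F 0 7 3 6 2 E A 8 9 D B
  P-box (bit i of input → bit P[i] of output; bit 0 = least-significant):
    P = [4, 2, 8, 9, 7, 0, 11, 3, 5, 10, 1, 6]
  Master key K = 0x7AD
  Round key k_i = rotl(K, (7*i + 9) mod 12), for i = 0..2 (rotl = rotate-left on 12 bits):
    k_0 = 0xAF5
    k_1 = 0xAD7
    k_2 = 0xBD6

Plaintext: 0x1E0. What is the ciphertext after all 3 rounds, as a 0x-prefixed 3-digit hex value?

s_0 = plaintext = 0x1E0
s_1 = Round(s_0, k_0) = 0x34D
s_2 = Round(s_1, k_1) = 0x00C
s_3 = Round(s_2, k_2) = 0x174

0x174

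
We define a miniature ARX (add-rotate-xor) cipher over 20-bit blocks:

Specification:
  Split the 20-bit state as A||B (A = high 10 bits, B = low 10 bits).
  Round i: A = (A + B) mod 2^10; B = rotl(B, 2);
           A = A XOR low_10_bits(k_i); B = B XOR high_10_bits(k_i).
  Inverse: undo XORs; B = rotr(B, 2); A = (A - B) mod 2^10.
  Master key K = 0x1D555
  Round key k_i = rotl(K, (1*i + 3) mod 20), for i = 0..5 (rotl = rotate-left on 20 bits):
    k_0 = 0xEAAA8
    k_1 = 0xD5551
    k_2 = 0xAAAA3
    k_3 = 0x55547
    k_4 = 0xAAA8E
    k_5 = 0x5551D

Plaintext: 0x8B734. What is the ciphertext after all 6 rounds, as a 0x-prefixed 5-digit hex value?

s_0 = plaintext = 0x8B734
s_1 = Round(s_0, k_0) = 0xF2779
s_2 = Round(s_1, k_1) = 0x84EB2
s_3 = Round(s_2, k_2) = 0x99860
s_4 = Round(s_3, k_3) = 0xE04D5
s_5 = Round(s_4, k_4) = 0xB61FE
s_6 = Round(s_5, k_5) = 0x72EAC

0x72EAC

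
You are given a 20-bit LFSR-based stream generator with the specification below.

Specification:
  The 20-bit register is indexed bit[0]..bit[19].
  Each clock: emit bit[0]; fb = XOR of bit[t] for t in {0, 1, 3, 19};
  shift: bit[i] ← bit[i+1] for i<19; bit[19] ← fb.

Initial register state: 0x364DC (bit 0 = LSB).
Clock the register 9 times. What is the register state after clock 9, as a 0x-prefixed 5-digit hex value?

0xF39B2

reg_0 = 0x364DC
clock 1: out=0, reg = 0x9B26E
clock 2: out=0, reg = 0xCD937
clock 3: out=1, reg = 0xE6C9B
clock 4: out=1, reg = 0x7364D
clock 5: out=1, reg = 0x39B26
clock 6: out=0, reg = 0x9CD93
clock 7: out=1, reg = 0xCE6C9
clock 8: out=1, reg = 0xE7364
clock 9: out=0, reg = 0xF39B2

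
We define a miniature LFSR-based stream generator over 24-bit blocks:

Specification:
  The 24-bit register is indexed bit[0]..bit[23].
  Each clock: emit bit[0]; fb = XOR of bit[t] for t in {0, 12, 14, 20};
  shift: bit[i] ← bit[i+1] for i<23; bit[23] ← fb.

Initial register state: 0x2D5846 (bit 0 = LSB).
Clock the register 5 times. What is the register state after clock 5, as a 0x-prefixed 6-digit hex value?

0x216AC2

reg_0 = 0x2D5846
clock 1: out=0, reg = 0x16AC23
clock 2: out=1, reg = 0x0B5611
clock 3: out=1, reg = 0x85AB08
clock 4: out=0, reg = 0x42D584
clock 5: out=0, reg = 0x216AC2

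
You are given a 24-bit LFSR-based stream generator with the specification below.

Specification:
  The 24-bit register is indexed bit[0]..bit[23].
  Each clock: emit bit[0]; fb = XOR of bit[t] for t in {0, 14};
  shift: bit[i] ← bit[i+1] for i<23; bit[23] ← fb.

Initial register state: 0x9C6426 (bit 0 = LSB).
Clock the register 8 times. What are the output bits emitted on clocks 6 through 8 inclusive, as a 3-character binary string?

100

reg_0 = 0x9C6426
clock 1: out=0, reg = 0xCE3213
clock 2: out=1, reg = 0xE71909
clock 3: out=1, reg = 0xF38C84
clock 4: out=0, reg = 0x79C642
clock 5: out=0, reg = 0xBCE321
clock 6: out=1, reg = 0x5E7190
clock 7: out=0, reg = 0xAF38C8
clock 8: out=0, reg = 0x579C64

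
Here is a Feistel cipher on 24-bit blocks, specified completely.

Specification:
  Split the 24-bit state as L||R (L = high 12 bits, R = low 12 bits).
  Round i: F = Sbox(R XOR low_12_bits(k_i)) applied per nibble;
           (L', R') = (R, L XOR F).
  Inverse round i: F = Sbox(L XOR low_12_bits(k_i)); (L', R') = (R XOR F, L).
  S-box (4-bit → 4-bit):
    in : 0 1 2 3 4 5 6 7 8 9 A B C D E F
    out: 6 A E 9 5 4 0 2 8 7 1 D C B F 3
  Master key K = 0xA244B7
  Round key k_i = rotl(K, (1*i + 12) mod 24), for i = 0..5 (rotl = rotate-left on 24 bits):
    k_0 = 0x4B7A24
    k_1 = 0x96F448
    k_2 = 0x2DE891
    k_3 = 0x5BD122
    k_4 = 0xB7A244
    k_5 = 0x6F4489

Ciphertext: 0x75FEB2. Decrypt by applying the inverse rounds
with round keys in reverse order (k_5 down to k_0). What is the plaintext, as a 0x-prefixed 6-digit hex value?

0x1E82EA

s_0 = ciphertext = 0x75FEB2
s_1 = InvRound(s_0, k_5) = 0x70275F
s_2 = InvRound(s_1, k_4) = 0x30F702
s_3 = InvRound(s_2, k_3) = 0x9E930F
s_4 = InvRound(s_3, k_2) = 0x9279E9
s_5 = InvRound(s_4, k_1) = 0x2EA927
s_6 = InvRound(s_5, k_0) = 0x1E82EA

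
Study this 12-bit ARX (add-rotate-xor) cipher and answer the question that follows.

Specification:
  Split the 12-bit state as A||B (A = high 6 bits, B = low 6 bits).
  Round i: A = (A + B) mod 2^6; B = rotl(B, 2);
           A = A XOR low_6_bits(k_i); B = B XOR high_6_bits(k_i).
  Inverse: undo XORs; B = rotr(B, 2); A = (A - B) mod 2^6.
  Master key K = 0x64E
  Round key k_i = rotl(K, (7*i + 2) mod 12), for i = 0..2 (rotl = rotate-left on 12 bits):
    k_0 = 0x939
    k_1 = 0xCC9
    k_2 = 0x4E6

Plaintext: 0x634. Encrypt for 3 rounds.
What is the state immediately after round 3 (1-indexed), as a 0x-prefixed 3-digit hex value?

0xDE1

s_0 = plaintext = 0x634
s_1 = Round(s_0, k_0) = 0xD77
s_2 = Round(s_1, k_1) = 0x96C
s_3 = Round(s_2, k_2) = 0xDE1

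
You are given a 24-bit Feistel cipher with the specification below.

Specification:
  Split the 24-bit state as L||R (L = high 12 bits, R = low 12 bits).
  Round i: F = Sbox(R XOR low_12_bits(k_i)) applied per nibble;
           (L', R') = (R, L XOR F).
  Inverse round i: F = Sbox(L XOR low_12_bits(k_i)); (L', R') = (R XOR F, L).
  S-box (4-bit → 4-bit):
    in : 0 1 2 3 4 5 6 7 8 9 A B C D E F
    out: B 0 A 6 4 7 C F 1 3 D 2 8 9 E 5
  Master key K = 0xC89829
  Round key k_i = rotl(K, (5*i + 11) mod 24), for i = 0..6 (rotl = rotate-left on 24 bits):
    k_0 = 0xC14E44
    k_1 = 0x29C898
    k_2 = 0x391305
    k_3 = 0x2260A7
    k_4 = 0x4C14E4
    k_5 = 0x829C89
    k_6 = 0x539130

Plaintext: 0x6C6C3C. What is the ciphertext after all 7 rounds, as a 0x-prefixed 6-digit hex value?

s_0 = plaintext = 0x6C6C3C
s_1 = Round(s_0, k_0) = 0xC3CC37
s_2 = Round(s_1, k_1) = 0xC378E9
s_3 = Round(s_2, k_2) = 0x8E9EDF
s_4 = Round(s_3, k_3) = 0xEDF618
s_5 = Round(s_4, k_4) = 0x618487
s_6 = Round(s_5, k_5) = 0x4877A6
s_7 = Round(s_6, k_6) = 0x7A68BB

0x7A68BB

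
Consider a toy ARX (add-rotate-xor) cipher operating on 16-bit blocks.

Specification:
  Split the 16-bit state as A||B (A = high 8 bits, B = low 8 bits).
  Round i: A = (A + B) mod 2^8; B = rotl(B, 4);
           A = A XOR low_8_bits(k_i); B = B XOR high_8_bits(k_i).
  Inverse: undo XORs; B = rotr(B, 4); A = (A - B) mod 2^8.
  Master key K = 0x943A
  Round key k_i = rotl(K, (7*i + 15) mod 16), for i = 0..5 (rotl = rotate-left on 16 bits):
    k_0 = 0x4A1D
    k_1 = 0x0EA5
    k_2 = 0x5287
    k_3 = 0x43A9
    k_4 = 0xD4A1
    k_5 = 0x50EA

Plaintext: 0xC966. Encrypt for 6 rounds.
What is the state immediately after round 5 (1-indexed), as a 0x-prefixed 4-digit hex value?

0x807E

s_0 = plaintext = 0xC966
s_1 = Round(s_0, k_0) = 0x322C
s_2 = Round(s_1, k_1) = 0xFBCC
s_3 = Round(s_2, k_2) = 0x409E
s_4 = Round(s_3, k_3) = 0x77AA
s_5 = Round(s_4, k_4) = 0x807E
s_6 = Round(s_5, k_5) = 0x14B7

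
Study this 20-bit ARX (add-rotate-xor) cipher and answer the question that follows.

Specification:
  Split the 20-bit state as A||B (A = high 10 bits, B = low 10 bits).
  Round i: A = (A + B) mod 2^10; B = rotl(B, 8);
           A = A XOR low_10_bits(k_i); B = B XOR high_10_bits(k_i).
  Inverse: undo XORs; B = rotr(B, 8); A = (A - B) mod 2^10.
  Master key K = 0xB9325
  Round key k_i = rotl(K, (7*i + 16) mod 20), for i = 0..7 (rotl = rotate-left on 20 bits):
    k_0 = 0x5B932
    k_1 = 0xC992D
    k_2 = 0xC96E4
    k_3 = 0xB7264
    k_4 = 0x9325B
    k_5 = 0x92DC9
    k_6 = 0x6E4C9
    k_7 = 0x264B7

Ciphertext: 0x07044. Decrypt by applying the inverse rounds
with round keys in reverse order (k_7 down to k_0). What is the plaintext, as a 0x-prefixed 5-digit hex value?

0xC35A9

s_0 = ciphertext = 0x07044
s_1 = InvRound(s_0, k_7) = 0x4DF74
s_2 = InvRound(s_1, k_6) = 0xB2336
s_3 = InvRound(s_2, k_5) = 0x431F5
s_4 = InvRound(s_3, k_4) = 0x1C2E7
s_5 = InvRound(s_4, k_3) = 0x4A0EC
s_6 = InvRound(s_5, k_2) = 0x29727
s_7 = InvRound(s_6, k_1) = 0x61004
s_8 = InvRound(s_7, k_0) = 0xC35A9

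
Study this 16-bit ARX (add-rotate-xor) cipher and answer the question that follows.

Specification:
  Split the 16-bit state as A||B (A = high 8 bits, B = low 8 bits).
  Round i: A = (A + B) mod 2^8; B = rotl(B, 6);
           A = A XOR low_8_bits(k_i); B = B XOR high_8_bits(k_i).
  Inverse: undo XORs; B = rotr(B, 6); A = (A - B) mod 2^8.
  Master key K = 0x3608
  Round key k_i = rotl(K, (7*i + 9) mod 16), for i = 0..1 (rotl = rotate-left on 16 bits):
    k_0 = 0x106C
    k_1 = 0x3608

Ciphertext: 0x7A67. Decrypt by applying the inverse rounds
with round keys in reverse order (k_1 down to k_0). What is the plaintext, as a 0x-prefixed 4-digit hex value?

s_0 = ciphertext = 0x7A67
s_1 = InvRound(s_0, k_1) = 0x2D45
s_2 = InvRound(s_1, k_0) = 0xEC55

0xEC55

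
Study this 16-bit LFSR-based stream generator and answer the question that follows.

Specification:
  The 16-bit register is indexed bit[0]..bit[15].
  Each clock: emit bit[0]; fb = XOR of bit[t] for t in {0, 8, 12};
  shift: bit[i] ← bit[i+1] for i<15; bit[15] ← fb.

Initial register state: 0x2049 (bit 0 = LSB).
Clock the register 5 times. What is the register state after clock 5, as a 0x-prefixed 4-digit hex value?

reg_0 = 0x2049
clock 1: out=1, reg = 0x9024
clock 2: out=0, reg = 0xC812
clock 3: out=0, reg = 0x6409
clock 4: out=1, reg = 0xB204
clock 5: out=0, reg = 0xD902

0xD902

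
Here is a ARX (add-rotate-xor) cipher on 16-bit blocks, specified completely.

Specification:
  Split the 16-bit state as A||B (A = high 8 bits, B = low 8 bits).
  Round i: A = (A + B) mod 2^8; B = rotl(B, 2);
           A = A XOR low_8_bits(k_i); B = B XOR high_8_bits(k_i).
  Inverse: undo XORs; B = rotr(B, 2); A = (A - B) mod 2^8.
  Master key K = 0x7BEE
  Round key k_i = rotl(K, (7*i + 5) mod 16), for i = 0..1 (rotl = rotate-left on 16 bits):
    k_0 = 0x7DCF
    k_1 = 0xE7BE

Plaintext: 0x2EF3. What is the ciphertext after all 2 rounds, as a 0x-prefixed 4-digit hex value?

s_0 = plaintext = 0x2EF3
s_1 = Round(s_0, k_0) = 0xEEB2
s_2 = Round(s_1, k_1) = 0x1E2D

0x1E2D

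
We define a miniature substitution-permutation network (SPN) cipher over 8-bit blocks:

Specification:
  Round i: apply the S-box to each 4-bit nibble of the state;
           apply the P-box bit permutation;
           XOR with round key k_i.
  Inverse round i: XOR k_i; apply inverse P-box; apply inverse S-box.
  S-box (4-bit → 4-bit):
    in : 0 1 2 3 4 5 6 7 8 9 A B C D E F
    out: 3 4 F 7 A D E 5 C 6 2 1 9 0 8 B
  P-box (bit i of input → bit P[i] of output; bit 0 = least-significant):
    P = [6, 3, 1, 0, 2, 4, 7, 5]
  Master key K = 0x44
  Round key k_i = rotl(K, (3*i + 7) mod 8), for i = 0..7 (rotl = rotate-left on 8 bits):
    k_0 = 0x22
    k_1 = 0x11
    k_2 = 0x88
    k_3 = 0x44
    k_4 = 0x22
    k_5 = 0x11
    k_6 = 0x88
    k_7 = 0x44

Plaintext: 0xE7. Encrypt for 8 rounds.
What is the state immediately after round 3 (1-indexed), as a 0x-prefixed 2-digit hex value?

s_0 = plaintext = 0xE7
s_1 = Round(s_0, k_0) = 0x40
s_2 = Round(s_1, k_1) = 0x69
s_3 = Round(s_2, k_2) = 0x32
s_4 = Round(s_3, k_3) = 0x9B
s_5 = Round(s_4, k_4) = 0xF2
s_6 = Round(s_5, k_5) = 0x6E
s_7 = Round(s_6, k_6) = 0x39
s_8 = Round(s_7, k_7) = 0xDA

0x32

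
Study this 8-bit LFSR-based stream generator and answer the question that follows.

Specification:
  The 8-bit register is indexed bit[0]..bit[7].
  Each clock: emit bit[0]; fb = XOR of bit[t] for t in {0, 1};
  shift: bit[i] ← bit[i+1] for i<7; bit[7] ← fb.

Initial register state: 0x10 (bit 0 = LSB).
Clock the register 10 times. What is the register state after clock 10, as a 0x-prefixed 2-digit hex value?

reg_0 = 0x10
clock 1: out=0, reg = 0x08
clock 2: out=0, reg = 0x04
clock 3: out=0, reg = 0x02
clock 4: out=0, reg = 0x81
clock 5: out=1, reg = 0xC0
clock 6: out=0, reg = 0x60
clock 7: out=0, reg = 0x30
clock 8: out=0, reg = 0x18
clock 9: out=0, reg = 0x0C
clock 10: out=0, reg = 0x06

0x06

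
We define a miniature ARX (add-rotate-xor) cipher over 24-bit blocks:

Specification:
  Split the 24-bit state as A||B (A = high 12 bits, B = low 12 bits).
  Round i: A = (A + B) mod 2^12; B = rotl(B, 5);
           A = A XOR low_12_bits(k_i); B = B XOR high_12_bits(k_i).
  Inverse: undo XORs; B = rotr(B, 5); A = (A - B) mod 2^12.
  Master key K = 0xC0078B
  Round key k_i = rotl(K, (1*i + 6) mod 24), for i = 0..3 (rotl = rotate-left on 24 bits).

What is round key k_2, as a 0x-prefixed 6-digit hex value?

K = 0xC0078B
k_0 = rotl(K, (1*0+6) mod 24) = rotl(K, 6) = 0x01E2F0
k_1 = rotl(K, (1*1+6) mod 24) = rotl(K, 7) = 0x03C5E0
k_2 = rotl(K, (1*2+6) mod 24) = rotl(K, 8) = 0x078BC0

0x078BC0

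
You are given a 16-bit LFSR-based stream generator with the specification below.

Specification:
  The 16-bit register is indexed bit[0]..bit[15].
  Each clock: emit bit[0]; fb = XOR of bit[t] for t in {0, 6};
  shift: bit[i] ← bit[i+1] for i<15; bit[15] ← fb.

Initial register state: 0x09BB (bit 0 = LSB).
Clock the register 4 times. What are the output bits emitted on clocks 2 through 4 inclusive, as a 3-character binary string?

101

reg_0 = 0x09BB
clock 1: out=1, reg = 0x84DD
clock 2: out=1, reg = 0x426E
clock 3: out=0, reg = 0xA137
clock 4: out=1, reg = 0xD09B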